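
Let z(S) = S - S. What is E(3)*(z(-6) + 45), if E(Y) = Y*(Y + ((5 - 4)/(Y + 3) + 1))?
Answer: 1125/2 ≈ 562.50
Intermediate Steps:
z(S) = 0
E(Y) = Y*(1 + Y + 1/(3 + Y)) (E(Y) = Y*(Y + (1/(3 + Y) + 1)) = Y*(Y + (1 + 1/(3 + Y))) = Y*(1 + Y + 1/(3 + Y)))
E(3)*(z(-6) + 45) = (3*(4 + 3**2 + 4*3)/(3 + 3))*(0 + 45) = (3*(4 + 9 + 12)/6)*45 = (3*(1/6)*25)*45 = (25/2)*45 = 1125/2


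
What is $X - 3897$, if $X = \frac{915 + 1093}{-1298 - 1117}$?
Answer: $- \frac{9413263}{2415} \approx -3897.8$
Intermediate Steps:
$X = - \frac{2008}{2415}$ ($X = \frac{2008}{-2415} = 2008 \left(- \frac{1}{2415}\right) = - \frac{2008}{2415} \approx -0.83147$)
$X - 3897 = - \frac{2008}{2415} - 3897 = - \frac{9413263}{2415}$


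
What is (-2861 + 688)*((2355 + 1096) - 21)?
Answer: -7453390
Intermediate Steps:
(-2861 + 688)*((2355 + 1096) - 21) = -2173*(3451 - 21) = -2173*3430 = -7453390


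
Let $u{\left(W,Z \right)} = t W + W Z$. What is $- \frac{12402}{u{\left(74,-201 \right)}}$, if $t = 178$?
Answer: $\frac{6201}{851} \approx 7.2867$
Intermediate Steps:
$u{\left(W,Z \right)} = 178 W + W Z$
$- \frac{12402}{u{\left(74,-201 \right)}} = - \frac{12402}{74 \left(178 - 201\right)} = - \frac{12402}{74 \left(-23\right)} = - \frac{12402}{-1702} = \left(-12402\right) \left(- \frac{1}{1702}\right) = \frac{6201}{851}$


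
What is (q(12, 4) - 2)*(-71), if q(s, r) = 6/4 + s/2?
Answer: -781/2 ≈ -390.50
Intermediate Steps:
q(s, r) = 3/2 + s/2 (q(s, r) = 6*(¼) + s*(½) = 3/2 + s/2)
(q(12, 4) - 2)*(-71) = ((3/2 + (½)*12) - 2)*(-71) = ((3/2 + 6) - 2)*(-71) = (15/2 - 2)*(-71) = (11/2)*(-71) = -781/2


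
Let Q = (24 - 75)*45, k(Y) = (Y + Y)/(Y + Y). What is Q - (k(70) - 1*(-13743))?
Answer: -16039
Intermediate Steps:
k(Y) = 1 (k(Y) = (2*Y)/((2*Y)) = (2*Y)*(1/(2*Y)) = 1)
Q = -2295 (Q = -51*45 = -2295)
Q - (k(70) - 1*(-13743)) = -2295 - (1 - 1*(-13743)) = -2295 - (1 + 13743) = -2295 - 1*13744 = -2295 - 13744 = -16039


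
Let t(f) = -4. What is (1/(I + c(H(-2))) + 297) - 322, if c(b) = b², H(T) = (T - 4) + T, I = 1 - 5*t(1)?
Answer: -2124/85 ≈ -24.988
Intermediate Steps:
I = 21 (I = 1 - 5*(-4) = 1 + 20 = 21)
H(T) = -4 + 2*T (H(T) = (-4 + T) + T = -4 + 2*T)
(1/(I + c(H(-2))) + 297) - 322 = (1/(21 + (-4 + 2*(-2))²) + 297) - 322 = (1/(21 + (-4 - 4)²) + 297) - 322 = (1/(21 + (-8)²) + 297) - 322 = (1/(21 + 64) + 297) - 322 = (1/85 + 297) - 322 = 25246/85 - 322 = -2124/85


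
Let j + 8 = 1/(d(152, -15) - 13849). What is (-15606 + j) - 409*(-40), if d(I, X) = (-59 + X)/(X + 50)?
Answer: 361652559/484789 ≈ 746.00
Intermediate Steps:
d(I, X) = (-59 + X)/(50 + X)
j = -3878347/484789 (j = -8 + 1/((-59 - 15)/(50 - 15) - 13849) = -8 + 1/(-74/35 - 13849) = -8 + 1/(-484789/35) = -8 - 35/484789 = -3878347/484789 ≈ -8.0001)
(-15606 + j) - 409*(-40) = (-15606 - 3878347/484789) - 409*(-40) = -7569495481/484789 + 16360 = 361652559/484789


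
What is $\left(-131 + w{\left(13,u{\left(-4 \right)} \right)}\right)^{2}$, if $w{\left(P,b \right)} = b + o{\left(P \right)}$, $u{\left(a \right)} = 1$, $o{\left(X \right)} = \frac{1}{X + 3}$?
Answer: $\frac{4322241}{256} \approx 16884.0$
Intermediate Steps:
$o{\left(X \right)} = \frac{1}{3 + X}$
$w{\left(P,b \right)} = b + \frac{1}{3 + P}$
$\left(-131 + w{\left(13,u{\left(-4 \right)} \right)}\right)^{2} = \left(-131 + \frac{1 + 1 \left(3 + 13\right)}{3 + 13}\right)^{2} = \left(-131 + \frac{1 + 1 \cdot 16}{16}\right)^{2} = \left(-131 + \frac{1 + 16}{16}\right)^{2} = \left(-131 + \frac{1}{16} \cdot 17\right)^{2} = \left(-131 + \frac{17}{16}\right)^{2} = \left(- \frac{2079}{16}\right)^{2} = \frac{4322241}{256}$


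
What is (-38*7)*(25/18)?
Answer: -3325/9 ≈ -369.44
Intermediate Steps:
(-38*7)*(25/18) = -6650/18 = -266*25/18 = -3325/9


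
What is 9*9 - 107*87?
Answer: -9228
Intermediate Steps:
9*9 - 107*87 = 81 - 9309 = -9228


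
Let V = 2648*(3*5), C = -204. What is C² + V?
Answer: 81336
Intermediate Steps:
V = 39720 (V = 2648*15 = 39720)
C² + V = (-204)² + 39720 = 41616 + 39720 = 81336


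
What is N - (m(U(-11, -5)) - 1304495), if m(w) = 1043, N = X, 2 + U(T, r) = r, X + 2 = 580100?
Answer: 1883550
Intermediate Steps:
X = 580098 (X = -2 + 580100 = 580098)
U(T, r) = -2 + r
N = 580098
N - (m(U(-11, -5)) - 1304495) = 580098 - (1043 - 1304495) = 580098 - 1*(-1303452) = 580098 + 1303452 = 1883550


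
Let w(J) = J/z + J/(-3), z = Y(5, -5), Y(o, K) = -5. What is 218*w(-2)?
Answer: 3488/15 ≈ 232.53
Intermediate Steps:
z = -5
w(J) = -8*J/15 (w(J) = J/(-5) + J/(-3) = J*(-1/5) + J*(-1/3) = -J/5 - J/3 = -8*J/15)
218*w(-2) = 218*(-8/15*(-2)) = 218*(16/15) = 3488/15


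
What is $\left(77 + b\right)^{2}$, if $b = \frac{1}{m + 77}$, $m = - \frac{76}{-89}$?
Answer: $\frac{284752438884}{48011041} \approx 5931.0$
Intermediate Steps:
$m = \frac{76}{89}$ ($m = \left(-76\right) \left(- \frac{1}{89}\right) = \frac{76}{89} \approx 0.85393$)
$b = \frac{89}{6929}$ ($b = \frac{1}{\frac{76}{89} + 77} = \frac{1}{\frac{6929}{89}} = \frac{89}{6929} \approx 0.012845$)
$\left(77 + b\right)^{2} = \left(77 + \frac{89}{6929}\right)^{2} = \left(\frac{533622}{6929}\right)^{2} = \frac{284752438884}{48011041}$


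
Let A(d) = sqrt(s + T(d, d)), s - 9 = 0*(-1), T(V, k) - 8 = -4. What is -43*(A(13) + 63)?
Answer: -2709 - 43*sqrt(13) ≈ -2864.0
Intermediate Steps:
T(V, k) = 4 (T(V, k) = 8 - 4 = 4)
s = 9 (s = 9 + 0*(-1) = 9 + 0 = 9)
A(d) = sqrt(13) (A(d) = sqrt(9 + 4) = sqrt(13))
-43*(A(13) + 63) = -43*(sqrt(13) + 63) = -43*(63 + sqrt(13)) = -2709 - 43*sqrt(13)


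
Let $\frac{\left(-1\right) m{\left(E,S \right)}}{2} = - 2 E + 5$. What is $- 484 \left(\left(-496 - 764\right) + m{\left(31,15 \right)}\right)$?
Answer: $554664$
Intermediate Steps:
$m{\left(E,S \right)} = -10 + 4 E$ ($m{\left(E,S \right)} = - 2 \left(- 2 E + 5\right) = - 2 \left(5 - 2 E\right) = -10 + 4 E$)
$- 484 \left(\left(-496 - 764\right) + m{\left(31,15 \right)}\right) = - 484 \left(\left(-496 - 764\right) + \left(-10 + 4 \cdot 31\right)\right) = - 484 \left(\left(-496 - 764\right) + \left(-10 + 124\right)\right) = - 484 \left(-1260 + 114\right) = \left(-484\right) \left(-1146\right) = 554664$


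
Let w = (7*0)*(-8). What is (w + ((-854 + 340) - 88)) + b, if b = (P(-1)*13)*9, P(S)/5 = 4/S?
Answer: -2942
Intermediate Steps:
P(S) = 20/S (P(S) = 5*(4/S) = 20/S)
w = 0 (w = 0*(-8) = 0)
b = -2340 (b = ((20/(-1))*13)*9 = ((20*(-1))*13)*9 = -20*13*9 = -260*9 = -2340)
(w + ((-854 + 340) - 88)) + b = (0 + ((-854 + 340) - 88)) - 2340 = (0 + (-514 - 88)) - 2340 = (0 - 602) - 2340 = -602 - 2340 = -2942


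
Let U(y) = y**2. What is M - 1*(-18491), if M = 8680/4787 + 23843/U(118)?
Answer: 1232737587069/66654188 ≈ 18495.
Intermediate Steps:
M = 234996761/66654188 (M = 8680/4787 + 23843/(118**2) = 8680*(1/4787) + 23843/13924 = 8680/4787 + 23843*(1/13924) = 8680/4787 + 23843/13924 = 234996761/66654188 ≈ 3.5256)
M - 1*(-18491) = 234996761/66654188 - 1*(-18491) = 234996761/66654188 + 18491 = 1232737587069/66654188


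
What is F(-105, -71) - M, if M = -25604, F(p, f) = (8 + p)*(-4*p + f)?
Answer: -8249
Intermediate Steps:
F(p, f) = (8 + p)*(f - 4*p)
F(-105, -71) - M = (-32*(-105) - 4*(-105)² + 8*(-71) - 71*(-105)) - 1*(-25604) = (3360 - 4*11025 - 568 + 7455) + 25604 = (3360 - 44100 - 568 + 7455) + 25604 = -33853 + 25604 = -8249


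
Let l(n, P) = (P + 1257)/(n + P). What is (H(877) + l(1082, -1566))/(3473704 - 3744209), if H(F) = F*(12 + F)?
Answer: -377352361/130924420 ≈ -2.8822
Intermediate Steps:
l(n, P) = (1257 + P)/(P + n)
(H(877) + l(1082, -1566))/(3473704 - 3744209) = (877*(12 + 877) + (1257 - 1566)/(-1566 + 1082))/(3473704 - 3744209) = (877*889 - 309/(-484))/(-270505) = (779653 - 1/484*(-309))*(-1/270505) = (779653 + 309/484)*(-1/270505) = (377352361/484)*(-1/270505) = -377352361/130924420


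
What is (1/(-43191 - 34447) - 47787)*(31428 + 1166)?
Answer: -60463289582779/38819 ≈ -1.5576e+9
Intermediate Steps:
(1/(-43191 - 34447) - 47787)*(31428 + 1166) = (1/(-77638) - 47787)*32594 = (-1/77638 - 47787)*32594 = -3710087107/77638*32594 = -60463289582779/38819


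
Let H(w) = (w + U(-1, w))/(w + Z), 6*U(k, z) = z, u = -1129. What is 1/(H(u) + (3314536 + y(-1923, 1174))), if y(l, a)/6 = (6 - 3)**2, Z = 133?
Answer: 5976/19807997743 ≈ 3.0170e-7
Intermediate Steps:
U(k, z) = z/6
y(l, a) = 54 (y(l, a) = 6*(6 - 3)**2 = 6*3**2 = 6*9 = 54)
H(w) = 7*w/(6*(133 + w)) (H(w) = (w + w/6)/(w + 133) = (7*w/6)/(133 + w) = 7*w/(6*(133 + w)))
1/(H(u) + (3314536 + y(-1923, 1174))) = 1/((7/6)*(-1129)/(133 - 1129) + (3314536 + 54)) = 1/((7/6)*(-1129)/(-996) + 3314590) = 1/((7/6)*(-1129)*(-1/996) + 3314590) = 1/(7903/5976 + 3314590) = 1/(19807997743/5976) = 5976/19807997743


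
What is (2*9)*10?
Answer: 180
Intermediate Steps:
(2*9)*10 = 18*10 = 180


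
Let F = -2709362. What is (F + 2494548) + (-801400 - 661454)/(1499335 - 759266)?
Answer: -158978645020/740069 ≈ -2.1482e+5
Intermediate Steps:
(F + 2494548) + (-801400 - 661454)/(1499335 - 759266) = (-2709362 + 2494548) + (-801400 - 661454)/(1499335 - 759266) = -214814 - 1462854/740069 = -158978645020/740069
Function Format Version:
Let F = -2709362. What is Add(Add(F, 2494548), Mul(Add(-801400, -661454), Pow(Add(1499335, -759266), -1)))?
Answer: Rational(-158978645020, 740069) ≈ -2.1482e+5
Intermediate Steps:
Add(Add(F, 2494548), Mul(Add(-801400, -661454), Pow(Add(1499335, -759266), -1))) = Add(Add(-2709362, 2494548), Mul(Add(-801400, -661454), Pow(Add(1499335, -759266), -1))) = Add(-214814, Mul(-1462854, Pow(740069, -1))) = Add(-214814, Mul(-1462854, Rational(1, 740069))) = Add(-214814, Rational(-1462854, 740069)) = Rational(-158978645020, 740069)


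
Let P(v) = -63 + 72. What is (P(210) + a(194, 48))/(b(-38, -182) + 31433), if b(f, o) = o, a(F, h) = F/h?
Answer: 313/750024 ≈ 0.00041732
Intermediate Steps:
P(v) = 9
(P(210) + a(194, 48))/(b(-38, -182) + 31433) = (9 + 194/48)/(-182 + 31433) = (9 + 194*(1/48))/31251 = (9 + 97/24)*(1/31251) = (313/24)*(1/31251) = 313/750024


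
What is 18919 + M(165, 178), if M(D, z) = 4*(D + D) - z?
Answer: 20061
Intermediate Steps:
M(D, z) = -z + 8*D (M(D, z) = 4*(2*D) - z = 8*D - z = -z + 8*D)
18919 + M(165, 178) = 18919 + (-1*178 + 8*165) = 18919 + (-178 + 1320) = 18919 + 1142 = 20061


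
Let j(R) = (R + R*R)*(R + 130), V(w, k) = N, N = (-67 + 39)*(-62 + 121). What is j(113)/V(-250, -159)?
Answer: -1565163/826 ≈ -1894.9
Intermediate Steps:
N = -1652 (N = -28*59 = -1652)
V(w, k) = -1652
j(R) = (130 + R)*(R + R²) (j(R) = (R + R²)*(130 + R) = (130 + R)*(R + R²))
j(113)/V(-250, -159) = (113*(130 + 113² + 131*113))/(-1652) = (113*(130 + 12769 + 14803))*(-1/1652) = (113*27702)*(-1/1652) = 3130326*(-1/1652) = -1565163/826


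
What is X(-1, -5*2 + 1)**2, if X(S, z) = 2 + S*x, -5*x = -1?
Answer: 81/25 ≈ 3.2400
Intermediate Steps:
x = 1/5 (x = -1/5*(-1) = 1/5 ≈ 0.20000)
X(S, z) = 2 + S/5 (X(S, z) = 2 + S*(1/5) = 2 + S/5)
X(-1, -5*2 + 1)**2 = (2 + (1/5)*(-1))**2 = (2 - 1/5)**2 = (9/5)**2 = 81/25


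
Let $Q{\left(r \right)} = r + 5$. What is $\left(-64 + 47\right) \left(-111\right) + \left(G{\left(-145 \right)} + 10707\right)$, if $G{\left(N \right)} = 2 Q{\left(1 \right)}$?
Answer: $12606$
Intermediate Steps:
$Q{\left(r \right)} = 5 + r$
$G{\left(N \right)} = 12$ ($G{\left(N \right)} = 2 \left(5 + 1\right) = 2 \cdot 6 = 12$)
$\left(-64 + 47\right) \left(-111\right) + \left(G{\left(-145 \right)} + 10707\right) = \left(-64 + 47\right) \left(-111\right) + \left(12 + 10707\right) = \left(-17\right) \left(-111\right) + 10719 = 1887 + 10719 = 12606$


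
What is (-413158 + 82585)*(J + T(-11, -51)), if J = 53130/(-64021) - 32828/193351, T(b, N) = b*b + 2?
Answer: -499226081089423395/12378524371 ≈ -4.0330e+7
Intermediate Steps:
T(b, N) = 2 + b**2 (T(b, N) = b**2 + 2 = 2 + b**2)
J = -12374420018/12378524371 (J = 53130*(-1/64021) - 32828*1/193351 = -53130/64021 - 32828/193351 = -12374420018/12378524371 ≈ -0.99967)
(-413158 + 82585)*(J + T(-11, -51)) = (-413158 + 82585)*(-12374420018/12378524371 + (2 + (-11)**2)) = -330573*(-12374420018/12378524371 + (2 + 121)) = -330573*(-12374420018/12378524371 + 123) = -330573*1510184077615/12378524371 = -499226081089423395/12378524371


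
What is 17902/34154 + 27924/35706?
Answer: 132743759/101625227 ≈ 1.3062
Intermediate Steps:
17902/34154 + 27924/35706 = 17902*(1/34154) + 27924*(1/35706) = 8951/17077 + 4654/5951 = 132743759/101625227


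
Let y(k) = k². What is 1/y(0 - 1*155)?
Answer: 1/24025 ≈ 4.1623e-5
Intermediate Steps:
1/y(0 - 1*155) = 1/((0 - 1*155)²) = 1/((0 - 155)²) = 1/((-155)²) = 1/24025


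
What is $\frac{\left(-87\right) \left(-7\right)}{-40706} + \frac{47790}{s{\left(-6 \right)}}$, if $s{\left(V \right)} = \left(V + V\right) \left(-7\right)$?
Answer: $\frac{81053691}{142471} \approx 568.91$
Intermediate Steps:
$s{\left(V \right)} = - 14 V$ ($s{\left(V \right)} = 2 V \left(-7\right) = - 14 V$)
$\frac{\left(-87\right) \left(-7\right)}{-40706} + \frac{47790}{s{\left(-6 \right)}} = \frac{\left(-87\right) \left(-7\right)}{-40706} + \frac{47790}{\left(-14\right) \left(-6\right)} = 609 \left(- \frac{1}{40706}\right) + \frac{47790}{84} = - \frac{609}{40706} + 47790 \cdot \frac{1}{84} = - \frac{609}{40706} + \frac{7965}{14} = \frac{81053691}{142471}$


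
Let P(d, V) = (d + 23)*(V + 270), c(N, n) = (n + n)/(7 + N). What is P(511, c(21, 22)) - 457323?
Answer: -2186127/7 ≈ -3.1230e+5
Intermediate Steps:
c(N, n) = 2*n/(7 + N) (c(N, n) = (2*n)/(7 + N) = 2*n/(7 + N))
P(d, V) = (23 + d)*(270 + V)
P(511, c(21, 22)) - 457323 = (6210 + 23*(2*22/(7 + 21)) + 270*511 + (2*22/(7 + 21))*511) - 457323 = (6210 + 23*(2*22/28) + 137970 + (2*22/28)*511) - 457323 = (6210 + 23*(2*22*(1/28)) + 137970 + (2*22*(1/28))*511) - 457323 = (6210 + 23*(11/7) + 137970 + (11/7)*511) - 457323 = (6210 + 253/7 + 137970 + 803) - 457323 = 1015134/7 - 457323 = -2186127/7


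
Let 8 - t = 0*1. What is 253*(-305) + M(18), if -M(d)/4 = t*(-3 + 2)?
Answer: -77133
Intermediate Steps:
t = 8 (t = 8 - 0 = 8 - 1*0 = 8 + 0 = 8)
M(d) = 32 (M(d) = -32*(-3 + 2) = -32*(-1) = -4*(-8) = 32)
253*(-305) + M(18) = 253*(-305) + 32 = -77165 + 32 = -77133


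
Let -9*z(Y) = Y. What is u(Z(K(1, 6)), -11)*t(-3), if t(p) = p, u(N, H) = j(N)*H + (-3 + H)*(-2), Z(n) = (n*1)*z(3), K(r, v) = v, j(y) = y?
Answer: -150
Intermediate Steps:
z(Y) = -Y/9
Z(n) = -n/3 (Z(n) = (n*1)*(-⅑*3) = n*(-⅓) = -n/3)
u(N, H) = 6 - 2*H + H*N (u(N, H) = N*H + (-3 + H)*(-2) = H*N + (6 - 2*H) = 6 - 2*H + H*N)
u(Z(K(1, 6)), -11)*t(-3) = (6 - 2*(-11) - (-11)*6/3)*(-3) = (6 + 22 - 11*(-2))*(-3) = (6 + 22 + 22)*(-3) = 50*(-3) = -150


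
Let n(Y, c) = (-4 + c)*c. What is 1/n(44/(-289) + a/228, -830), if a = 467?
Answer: 1/692220 ≈ 1.4446e-6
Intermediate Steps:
n(Y, c) = c*(-4 + c)
1/n(44/(-289) + a/228, -830) = 1/(-830*(-4 - 830)) = 1/(-830*(-834)) = 1/692220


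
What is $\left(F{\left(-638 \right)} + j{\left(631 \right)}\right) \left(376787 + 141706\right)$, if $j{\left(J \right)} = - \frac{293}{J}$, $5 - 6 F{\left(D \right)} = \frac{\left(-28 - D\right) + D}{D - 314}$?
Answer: $\frac{8100070477}{42908} \approx 1.8878 \cdot 10^{5}$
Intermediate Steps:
$F{\left(D \right)} = \frac{5}{6} + \frac{14}{3 \left(-314 + D\right)}$ ($F{\left(D \right)} = \frac{5}{6} - \frac{\left(\left(-28 - D\right) + D\right) \frac{1}{D - 314}}{6} = \frac{5}{6} - \frac{\left(-28\right) \frac{1}{-314 + D}}{6} = \frac{5}{6} + \frac{14}{3 \left(-314 + D\right)}$)
$\left(F{\left(-638 \right)} + j{\left(631 \right)}\right) \left(376787 + 141706\right) = \left(\frac{-1542 + 5 \left(-638\right)}{6 \left(-314 - 638\right)} - \frac{293}{631}\right) \left(376787 + 141706\right) = \left(\frac{-1542 - 3190}{6 \left(-952\right)} - \frac{293}{631}\right) 518493 = \left(\frac{1}{6} \left(- \frac{1}{952}\right) \left(-4732\right) - \frac{293}{631}\right) 518493 = \left(\frac{169}{204} - \frac{293}{631}\right) 518493 = \frac{46867}{128724} \cdot 518493 = \frac{8100070477}{42908}$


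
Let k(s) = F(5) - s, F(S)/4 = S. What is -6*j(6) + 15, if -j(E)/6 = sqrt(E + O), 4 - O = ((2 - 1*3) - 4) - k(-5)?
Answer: 15 + 72*sqrt(10) ≈ 242.68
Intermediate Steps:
F(S) = 4*S
k(s) = 20 - s (k(s) = 4*5 - s = 20 - s)
O = 34 (O = 4 - (((2 - 1*3) - 4) - (20 - 1*(-5))) = 4 - (((2 - 3) - 4) - (20 + 5)) = 4 - ((-1 - 4) - 1*25) = 4 - (-5 - 25) = 4 - 1*(-30) = 4 + 30 = 34)
j(E) = -6*sqrt(34 + E) (j(E) = -6*sqrt(E + 34) = -6*sqrt(34 + E))
-6*j(6) + 15 = -(-36)*sqrt(34 + 6) + 15 = -(-36)*sqrt(40) + 15 = -(-36)*2*sqrt(10) + 15 = -(-72)*sqrt(10) + 15 = 72*sqrt(10) + 15 = 15 + 72*sqrt(10)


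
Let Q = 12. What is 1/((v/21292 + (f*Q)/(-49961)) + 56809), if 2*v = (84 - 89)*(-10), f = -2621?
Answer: 1063769612/60432358813117 ≈ 1.7603e-5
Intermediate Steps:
v = 25 (v = ((84 - 89)*(-10))/2 = (-5*(-10))/2 = (½)*50 = 25)
1/((v/21292 + (f*Q)/(-49961)) + 56809) = 1/((25/21292 - 2621*12/(-49961)) + 56809) = 1/((25*(1/21292) - 31452*(-1/49961)) + 56809) = 1/((25/21292 + 31452/49961) + 56809) = 1/(670925009/1063769612 + 56809) = 1/(60432358813117/1063769612) = 1063769612/60432358813117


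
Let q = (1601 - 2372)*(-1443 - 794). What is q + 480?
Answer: 1725207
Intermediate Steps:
q = 1724727 (q = -771*(-2237) = 1724727)
q + 480 = 1724727 + 480 = 1725207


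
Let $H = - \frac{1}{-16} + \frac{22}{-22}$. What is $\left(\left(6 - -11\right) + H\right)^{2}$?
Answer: $\frac{66049}{256} \approx 258.0$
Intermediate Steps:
$H = - \frac{15}{16}$ ($H = \left(-1\right) \left(- \frac{1}{16}\right) + 22 \left(- \frac{1}{22}\right) = \frac{1}{16} - 1 = - \frac{15}{16} \approx -0.9375$)
$\left(\left(6 - -11\right) + H\right)^{2} = \left(\left(6 - -11\right) - \frac{15}{16}\right)^{2} = \left(\left(6 + 11\right) - \frac{15}{16}\right)^{2} = \left(17 - \frac{15}{16}\right)^{2} = \left(\frac{257}{16}\right)^{2} = \frac{66049}{256}$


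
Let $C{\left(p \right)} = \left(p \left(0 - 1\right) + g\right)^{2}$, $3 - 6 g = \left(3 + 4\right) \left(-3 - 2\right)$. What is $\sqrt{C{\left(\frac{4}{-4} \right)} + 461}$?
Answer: $\frac{\sqrt{4633}}{3} \approx 22.689$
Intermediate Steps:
$g = \frac{19}{3}$ ($g = \frac{1}{2} - \frac{\left(3 + 4\right) \left(-3 - 2\right)}{6} = \frac{1}{2} - \frac{7 \left(-5\right)}{6} = \frac{1}{2} - - \frac{35}{6} = \frac{1}{2} + \frac{35}{6} = \frac{19}{3} \approx 6.3333$)
$C{\left(p \right)} = \left(\frac{19}{3} - p\right)^{2}$ ($C{\left(p \right)} = \left(p \left(0 - 1\right) + \frac{19}{3}\right)^{2} = \left(p \left(-1\right) + \frac{19}{3}\right)^{2} = \left(- p + \frac{19}{3}\right)^{2} = \left(\frac{19}{3} - p\right)^{2}$)
$\sqrt{C{\left(\frac{4}{-4} \right)} + 461} = \sqrt{\frac{\left(-19 + 3 \frac{4}{-4}\right)^{2}}{9} + 461} = \sqrt{\frac{\left(-19 + 3 \cdot 4 \left(- \frac{1}{4}\right)\right)^{2}}{9} + 461} = \sqrt{\frac{\left(-19 + 3 \left(-1\right)\right)^{2}}{9} + 461} = \sqrt{\frac{\left(-19 - 3\right)^{2}}{9} + 461} = \sqrt{\frac{\left(-22\right)^{2}}{9} + 461} = \sqrt{\frac{1}{9} \cdot 484 + 461} = \sqrt{\frac{484}{9} + 461} = \sqrt{\frac{4633}{9}} = \frac{\sqrt{4633}}{3}$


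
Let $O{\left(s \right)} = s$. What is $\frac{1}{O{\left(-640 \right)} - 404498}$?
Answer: $- \frac{1}{405138} \approx -2.4683 \cdot 10^{-6}$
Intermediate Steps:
$\frac{1}{O{\left(-640 \right)} - 404498} = \frac{1}{-640 - 404498} = \frac{1}{-405138} = - \frac{1}{405138}$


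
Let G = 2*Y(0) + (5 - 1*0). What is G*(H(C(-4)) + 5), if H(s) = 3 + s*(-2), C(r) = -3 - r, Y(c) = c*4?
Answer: 30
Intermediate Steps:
Y(c) = 4*c
H(s) = 3 - 2*s
G = 5 (G = 2*(4*0) + (5 - 1*0) = 2*0 + (5 + 0) = 0 + 5 = 5)
G*(H(C(-4)) + 5) = 5*((3 - 2*(-3 - 1*(-4))) + 5) = 5*((3 - 2*(-3 + 4)) + 5) = 5*((3 - 2*1) + 5) = 5*((3 - 2) + 5) = 5*(1 + 5) = 5*6 = 30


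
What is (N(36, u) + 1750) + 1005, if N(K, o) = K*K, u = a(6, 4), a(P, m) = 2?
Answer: 4051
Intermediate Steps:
u = 2
N(K, o) = K²
(N(36, u) + 1750) + 1005 = (36² + 1750) + 1005 = (1296 + 1750) + 1005 = 3046 + 1005 = 4051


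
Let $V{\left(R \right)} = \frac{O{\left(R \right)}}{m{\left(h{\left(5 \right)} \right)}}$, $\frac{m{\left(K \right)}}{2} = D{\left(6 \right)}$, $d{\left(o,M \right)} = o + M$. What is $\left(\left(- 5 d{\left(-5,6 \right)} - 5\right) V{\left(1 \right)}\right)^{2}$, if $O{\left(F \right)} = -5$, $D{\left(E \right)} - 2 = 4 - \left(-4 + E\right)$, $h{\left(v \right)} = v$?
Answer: $\frac{625}{16} \approx 39.063$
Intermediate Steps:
$D{\left(E \right)} = 10 - E$ ($D{\left(E \right)} = 2 - \left(-8 + E\right) = 10 - E$)
$d{\left(o,M \right)} = M + o$
$m{\left(K \right)} = 8$ ($m{\left(K \right)} = 2 \left(10 - 6\right) = 2 \cdot 4 = 8$)
$V{\left(R \right)} = - \frac{5}{8}$
$\left(\left(- 5 d{\left(-5,6 \right)} - 5\right) V{\left(1 \right)}\right)^{2} = \left(\left(- 5 \left(6 - 5\right) - 5\right) \left(- \frac{5}{8}\right)\right)^{2} = \left(\left(\left(-5\right) 1 - 5\right) \left(- \frac{5}{8}\right)\right)^{2} = \left(\left(-5 - 5\right) \left(- \frac{5}{8}\right)\right)^{2} = \left(\left(-10\right) \left(- \frac{5}{8}\right)\right)^{2} = \left(\frac{25}{4}\right)^{2} = \frac{625}{16}$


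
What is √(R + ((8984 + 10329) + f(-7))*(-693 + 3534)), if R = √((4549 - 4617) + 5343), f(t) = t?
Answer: √(54848346 + 5*√211) ≈ 7406.0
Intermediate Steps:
R = 5*√211 (R = √(-68 + 5343) = √5275 = 5*√211 ≈ 72.629)
√(R + ((8984 + 10329) + f(-7))*(-693 + 3534)) = √(5*√211 + ((8984 + 10329) - 7)*(-693 + 3534)) = √(5*√211 + (19313 - 7)*2841) = √(5*√211 + 19306*2841) = √(5*√211 + 54848346) = √(54848346 + 5*√211)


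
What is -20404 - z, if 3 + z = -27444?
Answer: 7043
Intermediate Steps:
z = -27447 (z = -3 - 27444 = -27447)
-20404 - z = -20404 - 1*(-27447) = -20404 + 27447 = 7043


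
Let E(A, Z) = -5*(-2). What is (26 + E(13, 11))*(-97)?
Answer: -3492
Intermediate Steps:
E(A, Z) = 10
(26 + E(13, 11))*(-97) = (26 + 10)*(-97) = 36*(-97) = -3492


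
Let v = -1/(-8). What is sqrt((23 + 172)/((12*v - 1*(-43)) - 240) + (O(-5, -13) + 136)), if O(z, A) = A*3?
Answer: sqrt(14676967)/391 ≈ 9.7981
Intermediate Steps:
O(z, A) = 3*A
v = 1/8 (v = -1*(-1/8) = 1/8 ≈ 0.12500)
sqrt((23 + 172)/((12*v - 1*(-43)) - 240) + (O(-5, -13) + 136)) = sqrt((23 + 172)/((12*(1/8) - 1*(-43)) - 240) + (3*(-13) + 136)) = sqrt(195/((3/2 + 43) - 240) + (-39 + 136)) = sqrt(195/(89/2 - 240) + 97) = sqrt(195/(-391/2) + 97) = sqrt(195*(-2/391) + 97) = sqrt(-390/391 + 97) = sqrt(37537/391) = sqrt(14676967)/391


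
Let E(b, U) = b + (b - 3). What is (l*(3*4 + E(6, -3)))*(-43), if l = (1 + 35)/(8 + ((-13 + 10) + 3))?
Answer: -8127/2 ≈ -4063.5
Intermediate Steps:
l = 9/2 (l = 36/(8 + (-3 + 3)) = 36/(8 + 0) = 36/8 = 36*(1/8) = 9/2 ≈ 4.5000)
E(b, U) = -3 + 2*b (E(b, U) = b + (-3 + b) = -3 + 2*b)
(l*(3*4 + E(6, -3)))*(-43) = (9*(3*4 + (-3 + 2*6))/2)*(-43) = (9*(12 + (-3 + 12))/2)*(-43) = (9*(12 + 9)/2)*(-43) = ((9/2)*21)*(-43) = (189/2)*(-43) = -8127/2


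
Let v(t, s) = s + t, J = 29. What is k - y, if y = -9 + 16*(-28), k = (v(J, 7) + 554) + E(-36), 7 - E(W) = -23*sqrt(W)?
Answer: 1054 + 138*I ≈ 1054.0 + 138.0*I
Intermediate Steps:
E(W) = 7 + 23*sqrt(W) (E(W) = 7 - (-23)*sqrt(W) = 7 + 23*sqrt(W))
k = 597 + 138*I (k = ((7 + 29) + 554) + (7 + 23*sqrt(-36)) = (36 + 554) + (7 + 23*(6*I)) = 590 + (7 + 138*I) = 597 + 138*I ≈ 597.0 + 138.0*I)
y = -457 (y = -9 - 448 = -457)
k - y = (597 + 138*I) - 1*(-457) = (597 + 138*I) + 457 = 1054 + 138*I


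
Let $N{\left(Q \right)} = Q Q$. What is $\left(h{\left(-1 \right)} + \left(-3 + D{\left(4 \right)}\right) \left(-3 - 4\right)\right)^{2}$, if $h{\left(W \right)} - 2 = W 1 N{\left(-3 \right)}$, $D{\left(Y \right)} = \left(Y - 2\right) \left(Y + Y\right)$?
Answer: $9604$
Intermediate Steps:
$N{\left(Q \right)} = Q^{2}$
$D{\left(Y \right)} = 2 Y \left(-2 + Y\right)$ ($D{\left(Y \right)} = \left(-2 + Y\right) 2 Y = 2 Y \left(-2 + Y\right)$)
$h{\left(W \right)} = 2 + 9 W$ ($h{\left(W \right)} = 2 + W 1 \left(-3\right)^{2} = 2 + W 9 = 2 + 9 W$)
$\left(h{\left(-1 \right)} + \left(-3 + D{\left(4 \right)}\right) \left(-3 - 4\right)\right)^{2} = \left(\left(2 + 9 \left(-1\right)\right) + \left(-3 + 2 \cdot 4 \left(-2 + 4\right)\right) \left(-3 - 4\right)\right)^{2} = \left(\left(2 - 9\right) + \left(-3 + 2 \cdot 4 \cdot 2\right) \left(-7\right)\right)^{2} = \left(-7 + \left(-3 + 16\right) \left(-7\right)\right)^{2} = \left(-7 + 13 \left(-7\right)\right)^{2} = \left(-7 - 91\right)^{2} = \left(-98\right)^{2} = 9604$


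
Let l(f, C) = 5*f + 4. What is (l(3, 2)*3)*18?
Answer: 1026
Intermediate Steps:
l(f, C) = 4 + 5*f
(l(3, 2)*3)*18 = ((4 + 5*3)*3)*18 = ((4 + 15)*3)*18 = (19*3)*18 = 57*18 = 1026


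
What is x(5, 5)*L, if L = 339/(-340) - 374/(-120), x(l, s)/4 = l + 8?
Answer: 28106/255 ≈ 110.22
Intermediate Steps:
x(l, s) = 32 + 4*l (x(l, s) = 4*(l + 8) = 4*(8 + l) = 32 + 4*l)
L = 1081/510 (L = 339*(-1/340) - 374*(-1/120) = -339/340 + 187/60 = 1081/510 ≈ 2.1196)
x(5, 5)*L = (32 + 4*5)*(1081/510) = (32 + 20)*(1081/510) = 52*(1081/510) = 28106/255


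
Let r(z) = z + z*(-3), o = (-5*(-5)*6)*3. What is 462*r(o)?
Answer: -415800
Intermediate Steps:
o = 450 (o = (25*6)*3 = 150*3 = 450)
r(z) = -2*z (r(z) = z - 3*z = -2*z)
462*r(o) = 462*(-2*450) = 462*(-900) = -415800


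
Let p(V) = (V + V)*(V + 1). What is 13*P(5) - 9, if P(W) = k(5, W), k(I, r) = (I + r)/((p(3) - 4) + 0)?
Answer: -5/2 ≈ -2.5000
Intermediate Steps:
p(V) = 2*V*(1 + V) (p(V) = (2*V)*(1 + V) = 2*V*(1 + V))
k(I, r) = I/20 + r/20 (k(I, r) = (I + r)/((2*3*(1 + 3) - 4) + 0) = (I + r)/((2*3*4 - 4) + 0) = (I + r)/((24 - 4) + 0) = (I + r)/(20 + 0) = (I + r)/20 = (I + r)*(1/20) = I/20 + r/20)
P(W) = ¼ + W/20 (P(W) = (1/20)*5 + W/20 = ¼ + W/20)
13*P(5) - 9 = 13*(¼ + (1/20)*5) - 9 = 13*(¼ + ¼) - 9 = 13*(½) - 9 = 13/2 - 9 = -5/2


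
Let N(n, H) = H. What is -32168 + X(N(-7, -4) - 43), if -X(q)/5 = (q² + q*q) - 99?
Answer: -53763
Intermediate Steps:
X(q) = 495 - 10*q² (X(q) = -5*((q² + q*q) - 99) = -5*((q² + q²) - 99) = -5*(2*q² - 99) = -5*(-99 + 2*q²) = 495 - 10*q²)
-32168 + X(N(-7, -4) - 43) = -32168 + (495 - 10*(-4 - 43)²) = -32168 + (495 - 10*(-47)²) = -32168 + (495 - 10*2209) = -32168 + (495 - 22090) = -32168 - 21595 = -53763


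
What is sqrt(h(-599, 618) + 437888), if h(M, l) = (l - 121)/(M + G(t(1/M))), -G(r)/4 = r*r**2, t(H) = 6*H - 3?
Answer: sqrt(99075807904251522453139117)/15041903299 ≈ 661.73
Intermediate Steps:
t(H) = -3 + 6*H
G(r) = -4*r**3 (G(r) = -4*r*r**2 = -4*r**3)
h(M, l) = (-121 + l)/(M - 4*(-3 + 6/M)**3) (h(M, l) = (l - 121)/(M - 4*(-3 + 6*(1/M))**3) = (-121 + l)/(M - 4*(-3 + 6/M)**3))
sqrt(h(-599, 618) + 437888) = sqrt((-599)**3*(-121 + 618)/((-599)**4 + 108*(-2 - 599)**3) + 437888) = sqrt(-214921799*497/(128738157601 + 108*(-601)**3) + 437888) = sqrt(-214921799*497/(128738157601 + 108*(-217081801)) + 437888) = sqrt(-214921799*497/(128738157601 - 23444834508) + 437888) = sqrt(-214921799*497/105293323093 + 437888) = sqrt(-214921799*1/105293323093*497 + 437888) = sqrt(-15259447729/15041903299 + 437888) = sqrt(6586653692344783/15041903299) = sqrt(99075807904251522453139117)/15041903299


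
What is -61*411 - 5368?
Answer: -30439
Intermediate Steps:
-61*411 - 5368 = -25071 - 5368 = -30439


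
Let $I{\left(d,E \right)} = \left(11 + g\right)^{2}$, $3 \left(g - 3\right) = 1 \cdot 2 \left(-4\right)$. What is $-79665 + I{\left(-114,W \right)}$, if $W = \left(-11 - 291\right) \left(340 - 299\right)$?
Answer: $- \frac{715829}{9} \approx -79537.0$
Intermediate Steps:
$g = \frac{1}{3}$ ($g = 3 + \frac{1 \cdot 2 \left(-4\right)}{3} = 3 + \frac{2 \left(-4\right)}{3} = 3 + \frac{1}{3} \left(-8\right) = 3 - \frac{8}{3} = \frac{1}{3} \approx 0.33333$)
$W = -12382$ ($W = \left(-302\right) 41 = -12382$)
$I{\left(d,E \right)} = \frac{1156}{9}$ ($I{\left(d,E \right)} = \left(11 + \frac{1}{3}\right)^{2} = \left(\frac{34}{3}\right)^{2} = \frac{1156}{9}$)
$-79665 + I{\left(-114,W \right)} = -79665 + \frac{1156}{9} = - \frac{715829}{9}$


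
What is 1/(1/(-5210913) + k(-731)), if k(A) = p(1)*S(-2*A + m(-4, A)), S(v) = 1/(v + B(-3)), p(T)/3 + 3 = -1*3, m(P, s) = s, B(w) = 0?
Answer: -3809177403/93797165 ≈ -40.611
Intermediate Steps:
p(T) = -18 (p(T) = -9 + 3*(-1*3) = -9 + 3*(-3) = -9 - 9 = -18)
S(v) = 1/v (S(v) = 1/(v + 0) = 1/v)
k(A) = 18/A (k(A) = -18/(-2*A + A) = -18*(-1/A) = -(-18)/A = 18/A)
1/(1/(-5210913) + k(-731)) = 1/(1/(-5210913) + 18/(-731)) = 1/(-1/5210913 + 18*(-1/731)) = 1/(-1/5210913 - 18/731) = 1/(-93797165/3809177403) = -3809177403/93797165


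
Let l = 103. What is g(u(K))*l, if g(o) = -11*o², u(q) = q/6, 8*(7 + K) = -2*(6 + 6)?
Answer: -28325/9 ≈ -3147.2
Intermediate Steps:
K = -10 (K = -7 + (-2*(6 + 6))/8 = -7 + (-2*12)/8 = -7 + (⅛)*(-24) = -7 - 3 = -10)
u(q) = q/6 (u(q) = q*(⅙) = q/6)
g(u(K))*l = -11*((⅙)*(-10))²*103 = -11*(-5/3)²*103 = -11*25/9*103 = -275/9*103 = -28325/9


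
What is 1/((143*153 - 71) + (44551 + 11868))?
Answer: 1/78227 ≈ 1.2783e-5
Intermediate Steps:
1/((143*153 - 71) + (44551 + 11868)) = 1/((21879 - 71) + 56419) = 1/(21808 + 56419) = 1/78227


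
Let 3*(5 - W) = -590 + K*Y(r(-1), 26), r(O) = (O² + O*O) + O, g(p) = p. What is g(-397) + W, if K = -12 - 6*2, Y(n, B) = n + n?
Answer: -538/3 ≈ -179.33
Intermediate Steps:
r(O) = O + 2*O² (r(O) = (O² + O²) + O = 2*O² + O = O + 2*O²)
Y(n, B) = 2*n
K = -24 (K = -12 - 12 = -24)
W = 653/3 (W = 5 - (-590 - 48*(-(1 + 2*(-1))))/3 = 5 - (-590 - 48*(-(1 - 2)))/3 = 5 - (-590 - 48*(-1*(-1)))/3 = 5 - (-590 - 48)/3 = 5 - ⅓*(-638) = 5 + 638/3 = 653/3 ≈ 217.67)
g(-397) + W = -397 + 653/3 = -538/3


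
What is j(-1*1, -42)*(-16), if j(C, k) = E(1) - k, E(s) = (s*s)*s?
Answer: -688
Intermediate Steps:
E(s) = s³ (E(s) = s²*s = s³)
j(C, k) = 1 - k (j(C, k) = 1³ - k = 1 - k)
j(-1*1, -42)*(-16) = (1 - 1*(-42))*(-16) = (1 + 42)*(-16) = 43*(-16) = -688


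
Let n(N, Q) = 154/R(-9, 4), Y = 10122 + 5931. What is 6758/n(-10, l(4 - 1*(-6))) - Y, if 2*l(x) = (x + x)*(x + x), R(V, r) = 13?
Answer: -1192154/77 ≈ -15483.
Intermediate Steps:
Y = 16053
l(x) = 2*x**2 (l(x) = ((x + x)*(x + x))/2 = ((2*x)*(2*x))/2 = (4*x**2)/2 = 2*x**2)
n(N, Q) = 154/13
6758/n(-10, l(4 - 1*(-6))) - Y = 6758/(154/13) - 1*16053 = 6758*(13/154) - 16053 = 43927/77 - 16053 = -1192154/77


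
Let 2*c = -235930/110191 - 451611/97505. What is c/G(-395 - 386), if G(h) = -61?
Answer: 72767822351/1310789161510 ≈ 0.055515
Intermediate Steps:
c = -72767822351/21488346910 (c = (-235930/110191 - 451611/97505)/2 = (½)*(-72767822351/10744173455) = -72767822351/21488346910 ≈ -3.3864)
c/G(-395 - 386) = -72767822351/21488346910/(-61) = -72767822351/21488346910*(-1/61) = 72767822351/1310789161510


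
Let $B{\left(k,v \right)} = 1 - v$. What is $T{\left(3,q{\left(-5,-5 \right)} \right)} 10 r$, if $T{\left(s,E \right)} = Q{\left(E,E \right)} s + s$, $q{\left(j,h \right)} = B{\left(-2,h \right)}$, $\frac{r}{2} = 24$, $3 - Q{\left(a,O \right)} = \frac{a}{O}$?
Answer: $4320$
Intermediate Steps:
$Q{\left(a,O \right)} = 3 - \frac{a}{O}$
$r = 48$ ($r = 2 \cdot 24 = 48$)
$q{\left(j,h \right)} = 1 - h$
$T{\left(s,E \right)} = 3 s$ ($T{\left(s,E \right)} = \left(3 - \frac{E}{E}\right) s + s = \left(3 - 1\right) s + s = 2 s + s = 3 s$)
$T{\left(3,q{\left(-5,-5 \right)} \right)} 10 r = 3 \cdot 3 \cdot 10 \cdot 48 = 9 \cdot 10 \cdot 48 = 90 \cdot 48 = 4320$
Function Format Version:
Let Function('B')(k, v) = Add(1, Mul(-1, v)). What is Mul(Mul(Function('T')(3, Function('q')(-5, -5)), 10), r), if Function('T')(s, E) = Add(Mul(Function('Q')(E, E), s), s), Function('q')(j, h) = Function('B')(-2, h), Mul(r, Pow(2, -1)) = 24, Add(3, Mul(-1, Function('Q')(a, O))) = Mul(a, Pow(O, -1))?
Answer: 4320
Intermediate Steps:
Function('Q')(a, O) = Add(3, Mul(-1, a, Pow(O, -1))) (Function('Q')(a, O) = Add(3, Mul(-1, Mul(a, Pow(O, -1)))) = Add(3, Mul(-1, a, Pow(O, -1))))
r = 48 (r = Mul(2, 24) = 48)
Function('q')(j, h) = Add(1, Mul(-1, h))
Function('T')(s, E) = Mul(3, s) (Function('T')(s, E) = Add(Mul(Add(3, Mul(-1, E, Pow(E, -1))), s), s) = Add(Mul(Add(3, -1), s), s) = Add(Mul(2, s), s) = Mul(3, s))
Mul(Mul(Function('T')(3, Function('q')(-5, -5)), 10), r) = Mul(Mul(Mul(3, 3), 10), 48) = Mul(Mul(9, 10), 48) = Mul(90, 48) = 4320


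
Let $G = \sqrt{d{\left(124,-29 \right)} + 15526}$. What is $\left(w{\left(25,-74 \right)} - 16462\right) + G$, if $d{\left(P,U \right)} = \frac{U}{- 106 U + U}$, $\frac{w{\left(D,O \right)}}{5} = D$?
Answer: $-16337 + \frac{\sqrt{171174045}}{105} \approx -16212.0$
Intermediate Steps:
$w{\left(D,O \right)} = 5 D$
$d{\left(P,U \right)} = - \frac{1}{105}$ ($d{\left(P,U \right)} = \frac{U}{\left(-105\right) U} = U \left(- \frac{1}{105 U}\right) = - \frac{1}{105}$)
$G = \frac{\sqrt{171174045}}{105}$ ($G = \sqrt{- \frac{1}{105} + 15526} = \sqrt{\frac{1630229}{105}} = \frac{\sqrt{171174045}}{105} \approx 124.6$)
$\left(w{\left(25,-74 \right)} - 16462\right) + G = \left(5 \cdot 25 - 16462\right) + \frac{\sqrt{171174045}}{105} = \left(125 - 16462\right) + \frac{\sqrt{171174045}}{105} = -16337 + \frac{\sqrt{171174045}}{105}$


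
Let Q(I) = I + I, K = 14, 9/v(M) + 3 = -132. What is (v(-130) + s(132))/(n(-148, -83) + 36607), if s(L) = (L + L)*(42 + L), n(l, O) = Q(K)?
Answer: 689039/549525 ≈ 1.2539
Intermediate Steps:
v(M) = -1/15 (v(M) = 9/(-3 - 132) = 9/(-135) = 9*(-1/135) = -1/15)
Q(I) = 2*I
n(l, O) = 28 (n(l, O) = 2*14 = 28)
s(L) = 2*L*(42 + L) (s(L) = (2*L)*(42 + L) = 2*L*(42 + L))
(v(-130) + s(132))/(n(-148, -83) + 36607) = (-1/15 + 2*132*(42 + 132))/(28 + 36607) = (-1/15 + 2*132*174)/36635 = (-1/15 + 45936)*(1/36635) = (689039/15)*(1/36635) = 689039/549525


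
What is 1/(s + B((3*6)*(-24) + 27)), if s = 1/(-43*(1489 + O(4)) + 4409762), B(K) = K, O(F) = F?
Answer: -4345563/1759953014 ≈ -0.0024691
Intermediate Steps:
s = 1/4345563 (s = 1/(-43*(1489 + 4) + 4409762) = 1/(-43*1493 + 4409762) = 1/(-64199 + 4409762) = 1/4345563 ≈ 2.3012e-7)
1/(s + B((3*6)*(-24) + 27)) = 1/(1/4345563 + ((3*6)*(-24) + 27)) = 1/(1/4345563 + (18*(-24) + 27)) = 1/(1/4345563 + (-432 + 27)) = 1/(1/4345563 - 405) = 1/(-1759953014/4345563) = -4345563/1759953014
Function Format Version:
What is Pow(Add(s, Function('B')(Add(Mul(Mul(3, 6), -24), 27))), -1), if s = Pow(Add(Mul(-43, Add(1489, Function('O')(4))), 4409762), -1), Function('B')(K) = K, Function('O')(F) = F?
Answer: Rational(-4345563, 1759953014) ≈ -0.0024691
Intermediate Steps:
s = Rational(1, 4345563) (s = Pow(Add(Mul(-43, Add(1489, 4)), 4409762), -1) = Pow(Add(Mul(-43, 1493), 4409762), -1) = Pow(Add(-64199, 4409762), -1) = Pow(4345563, -1) = Rational(1, 4345563) ≈ 2.3012e-7)
Pow(Add(s, Function('B')(Add(Mul(Mul(3, 6), -24), 27))), -1) = Pow(Add(Rational(1, 4345563), Add(Mul(Mul(3, 6), -24), 27)), -1) = Pow(Add(Rational(1, 4345563), Add(Mul(18, -24), 27)), -1) = Pow(Add(Rational(1, 4345563), Add(-432, 27)), -1) = Pow(Add(Rational(1, 4345563), -405), -1) = Pow(Rational(-1759953014, 4345563), -1) = Rational(-4345563, 1759953014)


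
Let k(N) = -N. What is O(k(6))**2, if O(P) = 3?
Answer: 9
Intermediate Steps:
O(k(6))**2 = 3**2 = 9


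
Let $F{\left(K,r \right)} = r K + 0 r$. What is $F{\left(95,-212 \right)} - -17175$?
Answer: $-2965$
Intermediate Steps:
$F{\left(K,r \right)} = K r$ ($F{\left(K,r \right)} = K r + 0 = K r$)
$F{\left(95,-212 \right)} - -17175 = 95 \left(-212\right) - -17175 = -20140 + 17175 = -2965$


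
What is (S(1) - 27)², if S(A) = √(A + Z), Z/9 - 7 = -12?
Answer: 685 - 108*I*√11 ≈ 685.0 - 358.2*I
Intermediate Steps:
Z = -45 (Z = 63 + 9*(-12) = 63 - 108 = -45)
S(A) = √(-45 + A) (S(A) = √(A - 45) = √(-45 + A))
(S(1) - 27)² = (√(-45 + 1) - 27)² = (√(-44) - 27)² = (2*I*√11 - 27)² = (-27 + 2*I*√11)²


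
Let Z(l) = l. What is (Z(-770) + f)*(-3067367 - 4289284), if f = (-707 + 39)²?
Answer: -3277049614554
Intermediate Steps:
f = 446224 (f = (-668)² = 446224)
(Z(-770) + f)*(-3067367 - 4289284) = (-770 + 446224)*(-3067367 - 4289284) = 445454*(-7356651) = -3277049614554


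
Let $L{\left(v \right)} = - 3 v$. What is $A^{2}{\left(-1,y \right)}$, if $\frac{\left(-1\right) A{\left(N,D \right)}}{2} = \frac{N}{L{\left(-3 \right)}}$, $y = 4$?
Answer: $\frac{4}{81} \approx 0.049383$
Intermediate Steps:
$A{\left(N,D \right)} = - \frac{2 N}{9}$ ($A{\left(N,D \right)} = - 2 \frac{N}{\left(-3\right) \left(-3\right)} = - 2 \frac{N}{9} = - \frac{2 N}{9}$)
$A^{2}{\left(-1,y \right)} = \left(\left(- \frac{2}{9}\right) \left(-1\right)\right)^{2} = \left(\frac{2}{9}\right)^{2} = \frac{4}{81}$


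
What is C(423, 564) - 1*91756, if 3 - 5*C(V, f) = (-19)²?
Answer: -459138/5 ≈ -91828.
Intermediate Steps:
C(V, f) = -358/5 (C(V, f) = ⅗ - ⅕*(-19)² = ⅗ - ⅕*361 = ⅗ - 361/5 = -358/5)
C(423, 564) - 1*91756 = -358/5 - 1*91756 = -358/5 - 91756 = -459138/5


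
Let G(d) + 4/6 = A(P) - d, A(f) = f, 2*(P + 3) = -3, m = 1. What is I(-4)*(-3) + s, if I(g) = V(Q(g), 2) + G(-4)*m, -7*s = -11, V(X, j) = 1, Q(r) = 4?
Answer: 29/14 ≈ 2.0714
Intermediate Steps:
P = -9/2 (P = -3 + (½)*(-3) = -3 - 3/2 = -9/2 ≈ -4.5000)
s = 11/7 (s = -⅐*(-11) = 11/7 ≈ 1.5714)
G(d) = -31/6 - d (G(d) = -⅔ + (-9/2 - d) = -31/6 - d)
I(g) = -⅙ (I(g) = 1 + (-31/6 - 1*(-4))*1 = 1 + (-31/6 + 4)*1 = 1 - 7/6*1 = 1 - 7/6 = -⅙)
I(-4)*(-3) + s = -⅙*(-3) + 11/7 = ½ + 11/7 = 29/14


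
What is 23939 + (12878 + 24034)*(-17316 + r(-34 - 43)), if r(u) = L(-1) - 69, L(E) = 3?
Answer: -641580445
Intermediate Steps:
r(u) = -66 (r(u) = 3 - 69 = -66)
23939 + (12878 + 24034)*(-17316 + r(-34 - 43)) = 23939 + (12878 + 24034)*(-17316 - 66) = 23939 + 36912*(-17382) = 23939 - 641604384 = -641580445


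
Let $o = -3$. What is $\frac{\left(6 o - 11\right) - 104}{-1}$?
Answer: $133$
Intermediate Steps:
$\frac{\left(6 o - 11\right) - 104}{-1} = \frac{\left(6 \left(-3\right) - 11\right) - 104}{-1} = - (\left(-18 - 11\right) - 104) = - (-29 - 104) = \left(-1\right) \left(-133\right) = 133$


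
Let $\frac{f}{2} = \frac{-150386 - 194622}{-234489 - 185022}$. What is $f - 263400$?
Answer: $- \frac{110498507384}{419511} \approx -2.634 \cdot 10^{5}$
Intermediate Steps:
$f = \frac{690016}{419511}$ ($f = 2 \frac{-150386 - 194622}{-234489 - 185022} = 2 \left(- \frac{345008}{-419511}\right) = 2 \left(\left(-345008\right) \left(- \frac{1}{419511}\right)\right) = 2 \cdot \frac{345008}{419511} = \frac{690016}{419511} \approx 1.6448$)
$f - 263400 = \frac{690016}{419511} - 263400 = - \frac{110498507384}{419511}$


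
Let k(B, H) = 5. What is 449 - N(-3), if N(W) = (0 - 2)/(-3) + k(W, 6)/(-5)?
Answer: 1348/3 ≈ 449.33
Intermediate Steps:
N(W) = -1/3 (N(W) = (0 - 2)/(-3) + 5/(-5) = -2*(-1/3) + 5*(-1/5) = 2/3 - 1 = -1/3)
449 - N(-3) = 449 - 1*(-1/3) = 449 + 1/3 = 1348/3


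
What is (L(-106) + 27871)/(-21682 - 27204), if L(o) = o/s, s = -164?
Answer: -2285475/4008652 ≈ -0.57014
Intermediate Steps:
L(o) = -o/164 (L(o) = o/(-164) = o*(-1/164) = -o/164)
(L(-106) + 27871)/(-21682 - 27204) = (-1/164*(-106) + 27871)/(-21682 - 27204) = (53/82 + 27871)/(-48886) = (2285475/82)*(-1/48886) = -2285475/4008652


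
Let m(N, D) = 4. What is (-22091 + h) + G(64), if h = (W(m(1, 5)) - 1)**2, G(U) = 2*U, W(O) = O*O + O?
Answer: -21602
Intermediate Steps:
W(O) = O + O**2 (W(O) = O**2 + O = O + O**2)
h = 361 (h = (4*(1 + 4) - 1)**2 = (4*5 - 1)**2 = (20 - 1)**2 = 19**2 = 361)
(-22091 + h) + G(64) = (-22091 + 361) + 2*64 = -21730 + 128 = -21602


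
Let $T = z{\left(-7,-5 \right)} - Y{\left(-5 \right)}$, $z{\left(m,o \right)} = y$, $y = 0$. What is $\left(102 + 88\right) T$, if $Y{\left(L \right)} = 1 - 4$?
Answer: $570$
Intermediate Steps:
$z{\left(m,o \right)} = 0$
$Y{\left(L \right)} = -3$ ($Y{\left(L \right)} = 1 - 4 = -3$)
$T = 3$ ($T = 0 - -3 = 0 + 3 = 3$)
$\left(102 + 88\right) T = \left(102 + 88\right) 3 = 190 \cdot 3 = 570$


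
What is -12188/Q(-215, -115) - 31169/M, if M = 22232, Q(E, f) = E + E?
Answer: 128780473/4779880 ≈ 26.942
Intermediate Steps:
Q(E, f) = 2*E
-12188/Q(-215, -115) - 31169/M = -12188/(2*(-215)) - 31169/22232 = -12188/(-430) - 31169*1/22232 = -12188*(-1/430) - 31169/22232 = 6094/215 - 31169/22232 = 128780473/4779880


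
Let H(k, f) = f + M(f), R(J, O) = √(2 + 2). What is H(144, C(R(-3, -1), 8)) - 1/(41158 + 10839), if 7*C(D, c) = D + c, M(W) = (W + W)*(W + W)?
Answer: 24438541/2547853 ≈ 9.5918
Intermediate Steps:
M(W) = 4*W² (M(W) = (2*W)*(2*W) = 4*W²)
R(J, O) = 2 (R(J, O) = √4 = 2)
C(D, c) = D/7 + c/7 (C(D, c) = (D + c)/7 = D/7 + c/7)
H(k, f) = f + 4*f²
H(144, C(R(-3, -1), 8)) - 1/(41158 + 10839) = ((⅐)*2 + (⅐)*8)*(1 + 4*((⅐)*2 + (⅐)*8)) - 1/(41158 + 10839) = (2/7 + 8/7)*(1 + 4*(2/7 + 8/7)) - 1/51997 = 10*(1 + 4*(10/7))/7 - 1*1/51997 = 10*(1 + 40/7)/7 - 1/51997 = (10/7)*(47/7) - 1/51997 = 470/49 - 1/51997 = 24438541/2547853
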